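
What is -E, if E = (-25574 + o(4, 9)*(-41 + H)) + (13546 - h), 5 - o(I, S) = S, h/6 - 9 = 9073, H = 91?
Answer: 66720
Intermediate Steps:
h = 54492 (h = 54 + 6*9073 = 54 + 54438 = 54492)
o(I, S) = 5 - S
E = -66720 (E = (-25574 + (5 - 1*9)*(-41 + 91)) + (13546 - 1*54492) = (-25574 + (5 - 9)*50) + (13546 - 54492) = (-25574 - 4*50) - 40946 = (-25574 - 200) - 40946 = -25774 - 40946 = -66720)
-E = -1*(-66720) = 66720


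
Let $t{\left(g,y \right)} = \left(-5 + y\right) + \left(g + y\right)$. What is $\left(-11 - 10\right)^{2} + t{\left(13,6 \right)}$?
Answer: $461$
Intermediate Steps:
$t{\left(g,y \right)} = -5 + g + 2 y$
$\left(-11 - 10\right)^{2} + t{\left(13,6 \right)} = \left(-11 - 10\right)^{2} + \left(-5 + 13 + 2 \cdot 6\right) = \left(-21\right)^{2} + \left(-5 + 13 + 12\right) = 441 + 20 = 461$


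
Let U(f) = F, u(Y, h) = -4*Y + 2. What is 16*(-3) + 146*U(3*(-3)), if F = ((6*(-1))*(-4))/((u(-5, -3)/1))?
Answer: 1224/11 ≈ 111.27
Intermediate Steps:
u(Y, h) = 2 - 4*Y
F = 12/11 (F = ((6*(-1))*(-4))/(((2 - 4*(-5))/1)) = (-6*(-4))/(((2 + 20)*1)) = 24/((22*1)) = 24/22 = 24*(1/22) = 12/11 ≈ 1.0909)
U(f) = 12/11
16*(-3) + 146*U(3*(-3)) = 16*(-3) + 146*(12/11) = -48 + 1752/11 = 1224/11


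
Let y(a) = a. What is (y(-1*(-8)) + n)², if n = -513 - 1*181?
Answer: 470596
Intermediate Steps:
n = -694 (n = -513 - 181 = -694)
(y(-1*(-8)) + n)² = (-1*(-8) - 694)² = (8 - 694)² = (-686)² = 470596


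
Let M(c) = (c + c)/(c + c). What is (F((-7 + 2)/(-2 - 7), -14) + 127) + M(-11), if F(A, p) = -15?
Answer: 113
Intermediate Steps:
M(c) = 1 (M(c) = (2*c)/((2*c)) = (2*c)*(1/(2*c)) = 1)
(F((-7 + 2)/(-2 - 7), -14) + 127) + M(-11) = (-15 + 127) + 1 = 112 + 1 = 113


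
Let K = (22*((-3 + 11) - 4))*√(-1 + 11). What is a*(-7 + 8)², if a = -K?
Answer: -88*√10 ≈ -278.28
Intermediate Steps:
K = 88*√10 (K = (22*(8 - 4))*√10 = (22*4)*√10 = 88*√10 ≈ 278.28)
a = -88*√10 ≈ -278.28
a*(-7 + 8)² = (-88*√10)*(-7 + 8)² = -88*√10*1² = -88*√10*1 = -88*√10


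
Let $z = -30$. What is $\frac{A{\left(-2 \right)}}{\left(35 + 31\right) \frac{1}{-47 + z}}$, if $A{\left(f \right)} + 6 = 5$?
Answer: $\frac{7}{6} \approx 1.1667$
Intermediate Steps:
$A{\left(f \right)} = -1$ ($A{\left(f \right)} = -6 + 5 = -1$)
$\frac{A{\left(-2 \right)}}{\left(35 + 31\right) \frac{1}{-47 + z}} = - \frac{1}{\left(35 + 31\right) \frac{1}{-47 - 30}} = - \frac{1}{66 \frac{1}{-77}} = - \frac{1}{66 \left(- \frac{1}{77}\right)} = - \frac{1}{- \frac{6}{7}} = \left(-1\right) \left(- \frac{7}{6}\right) = \frac{7}{6}$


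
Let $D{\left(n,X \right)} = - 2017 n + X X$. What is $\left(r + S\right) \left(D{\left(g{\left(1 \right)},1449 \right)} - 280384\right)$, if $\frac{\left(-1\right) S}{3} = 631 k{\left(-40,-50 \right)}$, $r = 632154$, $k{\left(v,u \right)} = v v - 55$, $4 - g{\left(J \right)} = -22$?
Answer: $-4050386457525$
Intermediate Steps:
$g{\left(J \right)} = 26$ ($g{\left(J \right)} = 4 - -22 = 4 + 22 = 26$)
$k{\left(v,u \right)} = -55 + v^{2}$ ($k{\left(v,u \right)} = v^{2} - 55 = -55 + v^{2}$)
$D{\left(n,X \right)} = X^{2} - 2017 n$ ($D{\left(n,X \right)} = - 2017 n + X^{2} = X^{2} - 2017 n$)
$S = -2924685$ ($S = - 3 \cdot 631 \left(-55 + \left(-40\right)^{2}\right) = - 3 \cdot 631 \left(-55 + 1600\right) = - 3 \cdot 631 \cdot 1545 = \left(-3\right) 974895 = -2924685$)
$\left(r + S\right) \left(D{\left(g{\left(1 \right)},1449 \right)} - 280384\right) = \left(632154 - 2924685\right) \left(\left(1449^{2} - 52442\right) - 280384\right) = - 2292531 \left(\left(2099601 - 52442\right) - 280384\right) = - 2292531 \left(2047159 - 280384\right) = \left(-2292531\right) 1766775 = -4050386457525$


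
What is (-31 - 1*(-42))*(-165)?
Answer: -1815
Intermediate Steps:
(-31 - 1*(-42))*(-165) = (-31 + 42)*(-165) = 11*(-165) = -1815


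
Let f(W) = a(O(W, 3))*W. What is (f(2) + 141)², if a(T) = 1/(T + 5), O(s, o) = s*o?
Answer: 2411809/121 ≈ 19932.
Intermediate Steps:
O(s, o) = o*s
a(T) = 1/(5 + T)
f(W) = W/(5 + 3*W)
(f(2) + 141)² = (2/(5 + 3*2) + 141)² = (2/(5 + 6) + 141)² = (2/11 + 141)² = (1553/11)² = 2411809/121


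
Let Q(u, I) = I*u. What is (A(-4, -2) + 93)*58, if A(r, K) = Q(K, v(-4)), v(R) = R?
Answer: 5858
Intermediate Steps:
A(r, K) = -4*K
(A(-4, -2) + 93)*58 = (-4*(-2) + 93)*58 = (8 + 93)*58 = 101*58 = 5858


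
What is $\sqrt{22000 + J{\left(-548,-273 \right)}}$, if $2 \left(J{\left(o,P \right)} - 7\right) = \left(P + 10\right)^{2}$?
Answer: $\frac{\sqrt{226366}}{2} \approx 237.89$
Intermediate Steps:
$J{\left(o,P \right)} = 7 + \frac{\left(10 + P\right)^{2}}{2}$ ($J{\left(o,P \right)} = 7 + \frac{\left(P + 10\right)^{2}}{2} = 7 + \frac{\left(10 + P\right)^{2}}{2}$)
$\sqrt{22000 + J{\left(-548,-273 \right)}} = \sqrt{22000 + \left(7 + \frac{\left(10 - 273\right)^{2}}{2}\right)} = \sqrt{22000 + \left(7 + \frac{\left(-263\right)^{2}}{2}\right)} = \sqrt{22000 + \left(7 + \frac{1}{2} \cdot 69169\right)} = \sqrt{22000 + \left(7 + \frac{69169}{2}\right)} = \sqrt{22000 + \frac{69183}{2}} = \sqrt{\frac{113183}{2}} = \frac{\sqrt{226366}}{2}$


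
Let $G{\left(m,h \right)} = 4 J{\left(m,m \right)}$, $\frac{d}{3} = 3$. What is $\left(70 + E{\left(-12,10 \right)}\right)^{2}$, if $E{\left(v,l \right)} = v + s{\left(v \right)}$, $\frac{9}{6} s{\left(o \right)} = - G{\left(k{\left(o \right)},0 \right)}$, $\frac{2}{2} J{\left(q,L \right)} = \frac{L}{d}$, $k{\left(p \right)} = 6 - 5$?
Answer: $\frac{2427364}{729} \approx 3329.7$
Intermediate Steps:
$k{\left(p \right)} = 1$ ($k{\left(p \right)} = 6 - 5 = 1$)
$d = 9$ ($d = 3 \cdot 3 = 9$)
$J{\left(q,L \right)} = \frac{L}{9}$
$G{\left(m,h \right)} = \frac{4 m}{9}$ ($G{\left(m,h \right)} = 4 \frac{m}{9} = \frac{4 m}{9}$)
$s{\left(o \right)} = - \frac{8}{27}$ ($s{\left(o \right)} = \frac{2 \left(- \frac{4 \cdot 1}{9}\right)}{3} = \frac{2 \left(\left(-1\right) \frac{4}{9}\right)}{3} = \frac{2}{3} \left(- \frac{4}{9}\right) = - \frac{8}{27}$)
$E{\left(v,l \right)} = - \frac{8}{27} + v$ ($E{\left(v,l \right)} = v - \frac{8}{27} = - \frac{8}{27} + v$)
$\left(70 + E{\left(-12,10 \right)}\right)^{2} = \left(70 - \frac{332}{27}\right)^{2} = \left(\frac{1558}{27}\right)^{2} = \frac{2427364}{729}$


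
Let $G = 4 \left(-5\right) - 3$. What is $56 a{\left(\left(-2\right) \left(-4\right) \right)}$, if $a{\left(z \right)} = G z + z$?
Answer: $-9856$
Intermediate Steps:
$G = -23$ ($G = -20 - 3 = -23$)
$a{\left(z \right)} = - 22 z$ ($a{\left(z \right)} = - 23 z + z = - 22 z$)
$56 a{\left(\left(-2\right) \left(-4\right) \right)} = 56 \left(- 22 \left(\left(-2\right) \left(-4\right)\right)\right) = 56 \left(\left(-22\right) 8\right) = 56 \left(-176\right) = -9856$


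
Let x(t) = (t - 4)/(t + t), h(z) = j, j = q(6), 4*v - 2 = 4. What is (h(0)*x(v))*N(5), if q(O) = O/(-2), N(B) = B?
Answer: 25/2 ≈ 12.500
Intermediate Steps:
v = 3/2 (v = ½ + (¼)*4 = ½ + 1 = 3/2 ≈ 1.5000)
q(O) = -O/2 (q(O) = O*(-½) = -O/2)
j = -3 (j = -½*6 = -3)
h(z) = -3
x(t) = (-4 + t)/(2*t) (x(t) = (-4 + t)/((2*t)) = (-4 + t)*(1/(2*t)) = (-4 + t)/(2*t))
(h(0)*x(v))*N(5) = -3*(-4 + 3/2)/(2*3/2)*5 = -3*2*(-5)/(2*3*2)*5 = -3*(-⅚)*5 = (5/2)*5 = 25/2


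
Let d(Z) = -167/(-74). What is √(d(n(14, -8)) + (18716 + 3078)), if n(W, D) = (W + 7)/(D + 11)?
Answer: √119356302/74 ≈ 147.64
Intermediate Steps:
n(W, D) = (7 + W)/(11 + D)
d(Z) = 167/74 (d(Z) = -167*(-1/74) = 167/74)
√(d(n(14, -8)) + (18716 + 3078)) = √(167/74 + (18716 + 3078)) = √(167/74 + 21794) = √(1612923/74) = √119356302/74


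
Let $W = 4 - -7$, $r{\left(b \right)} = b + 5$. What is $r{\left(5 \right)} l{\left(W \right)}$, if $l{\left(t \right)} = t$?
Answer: $110$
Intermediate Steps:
$r{\left(b \right)} = 5 + b$
$W = 11$ ($W = 4 + 7 = 11$)
$r{\left(5 \right)} l{\left(W \right)} = \left(5 + 5\right) 11 = 10 \cdot 11 = 110$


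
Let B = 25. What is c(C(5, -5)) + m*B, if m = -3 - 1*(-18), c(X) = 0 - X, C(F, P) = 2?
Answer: 373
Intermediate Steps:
c(X) = -X
m = 15 (m = -3 + 18 = 15)
c(C(5, -5)) + m*B = -1*2 + 15*25 = -2 + 375 = 373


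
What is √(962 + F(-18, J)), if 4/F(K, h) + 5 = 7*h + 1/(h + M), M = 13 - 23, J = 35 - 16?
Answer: √1278932966/1153 ≈ 31.017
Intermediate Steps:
J = 19
M = -10
F(K, h) = 4/(-5 + 1/(-10 + h) + 7*h) (F(K, h) = 4/(-5 + (7*h + 1/(h - 10))) = 4/(-5 + (7*h + 1/(-10 + h))) = 4/(-5 + (1/(-10 + h) + 7*h)) = 4/(-5 + 1/(-10 + h) + 7*h))
√(962 + F(-18, J)) = √(962 + 4*(-10 + 19)/(51 - 75*19 + 7*19²)) = √(962 + 4*9/(51 - 1425 + 7*361)) = √(962 + 4*9/(51 - 1425 + 2527)) = √(962 + 4*9/1153) = √(962 + 4*(1/1153)*9) = √(962 + 36/1153) = √(1109222/1153) = √1278932966/1153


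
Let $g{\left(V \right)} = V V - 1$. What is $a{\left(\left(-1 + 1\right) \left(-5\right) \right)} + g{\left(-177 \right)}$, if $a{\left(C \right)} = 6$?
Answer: $31334$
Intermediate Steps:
$g{\left(V \right)} = -1 + V^{2}$ ($g{\left(V \right)} = V^{2} - 1 = -1 + V^{2}$)
$a{\left(\left(-1 + 1\right) \left(-5\right) \right)} + g{\left(-177 \right)} = 6 - \left(1 - \left(-177\right)^{2}\right) = 6 + \left(-1 + 31329\right) = 6 + 31328 = 31334$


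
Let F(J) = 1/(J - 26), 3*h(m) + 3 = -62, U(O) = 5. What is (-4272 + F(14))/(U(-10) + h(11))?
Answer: 10253/40 ≈ 256.33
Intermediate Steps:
h(m) = -65/3 (h(m) = -1 + (⅓)*(-62) = -1 - 62/3 = -65/3)
F(J) = 1/(-26 + J)
(-4272 + F(14))/(U(-10) + h(11)) = (-4272 + 1/(-26 + 14))/(5 - 65/3) = (-4272 + 1/(-12))/(-50/3) = (-4272 - 1/12)*(-3/50) = -51265/12*(-3/50) = 10253/40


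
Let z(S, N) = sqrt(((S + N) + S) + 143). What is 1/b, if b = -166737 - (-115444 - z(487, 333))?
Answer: -51293/2630970399 - 5*sqrt(58)/2630970399 ≈ -1.9510e-5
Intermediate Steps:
z(S, N) = sqrt(143 + N + 2*S) (z(S, N) = sqrt(((N + S) + S) + 143) = sqrt((N + 2*S) + 143) = sqrt(143 + N + 2*S))
b = -51293 + 5*sqrt(58) (b = -166737 - (-115444 - sqrt(143 + 333 + 2*487)) = -166737 - (-115444 - sqrt(143 + 333 + 974)) = -166737 - (-115444 - sqrt(1450)) = -166737 - (-115444 - 5*sqrt(58)) = -166737 + (115444 + 5*sqrt(58)) = -51293 + 5*sqrt(58) ≈ -51255.)
1/b = 1/(-51293 + 5*sqrt(58))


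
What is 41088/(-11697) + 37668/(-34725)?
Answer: -207487044/45130925 ≈ -4.5975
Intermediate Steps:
41088/(-11697) + 37668/(-34725) = 41088*(-1/11697) + 37668*(-1/34725) = -13696/3899 - 12556/11575 = -207487044/45130925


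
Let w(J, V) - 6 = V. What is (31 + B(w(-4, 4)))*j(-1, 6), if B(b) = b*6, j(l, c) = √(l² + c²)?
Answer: 91*√37 ≈ 553.53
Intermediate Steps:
j(l, c) = √(c² + l²)
w(J, V) = 6 + V
B(b) = 6*b
(31 + B(w(-4, 4)))*j(-1, 6) = (31 + 6*(6 + 4))*√(6² + (-1)²) = (31 + 6*10)*√(36 + 1) = (31 + 60)*√37 = 91*√37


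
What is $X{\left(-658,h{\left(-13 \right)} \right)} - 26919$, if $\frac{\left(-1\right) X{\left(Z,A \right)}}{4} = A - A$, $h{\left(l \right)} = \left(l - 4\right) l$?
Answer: $-26919$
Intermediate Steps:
$h{\left(l \right)} = l \left(-4 + l\right)$ ($h{\left(l \right)} = \left(-4 + l\right) l = l \left(-4 + l\right)$)
$X{\left(Z,A \right)} = 0$ ($X{\left(Z,A \right)} = - 4 \left(A - A\right) = \left(-4\right) 0 = 0$)
$X{\left(-658,h{\left(-13 \right)} \right)} - 26919 = 0 - 26919 = -26919$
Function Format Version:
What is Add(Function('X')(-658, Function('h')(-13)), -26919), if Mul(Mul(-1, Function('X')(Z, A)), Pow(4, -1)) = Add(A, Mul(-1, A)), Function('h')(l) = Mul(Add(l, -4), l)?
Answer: -26919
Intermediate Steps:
Function('h')(l) = Mul(l, Add(-4, l)) (Function('h')(l) = Mul(Add(-4, l), l) = Mul(l, Add(-4, l)))
Function('X')(Z, A) = 0 (Function('X')(Z, A) = Mul(-4, Add(A, Mul(-1, A))) = Mul(-4, 0) = 0)
Add(Function('X')(-658, Function('h')(-13)), -26919) = Add(0, -26919) = -26919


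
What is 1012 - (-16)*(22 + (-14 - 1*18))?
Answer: 852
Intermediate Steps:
1012 - (-16)*(22 + (-14 - 1*18)) = 1012 - (-16)*(22 + (-14 - 18)) = 1012 - (-16)*(22 - 32) = 1012 - (-16)*(-10) = 1012 - 1*160 = 1012 - 160 = 852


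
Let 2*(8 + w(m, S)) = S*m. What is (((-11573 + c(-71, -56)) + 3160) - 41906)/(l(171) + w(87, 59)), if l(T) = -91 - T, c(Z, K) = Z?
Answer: -100780/4593 ≈ -21.942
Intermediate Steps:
w(m, S) = -8 + S*m/2 (w(m, S) = -8 + (S*m)/2 = -8 + S*m/2)
(((-11573 + c(-71, -56)) + 3160) - 41906)/(l(171) + w(87, 59)) = (((-11573 - 71) + 3160) - 41906)/((-91 - 1*171) + (-8 + (1/2)*59*87)) = ((-11644 + 3160) - 41906)/((-91 - 171) + (-8 + 5133/2)) = (-8484 - 41906)/(-262 + 5117/2) = -50390/4593/2 = -50390*2/4593 = -100780/4593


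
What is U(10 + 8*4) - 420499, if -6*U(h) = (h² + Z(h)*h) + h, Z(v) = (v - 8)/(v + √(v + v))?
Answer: -8416119/20 + 17*√21/60 ≈ -4.2080e+5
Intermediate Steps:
Z(v) = (-8 + v)/(v + √2*√v) (Z(v) = (-8 + v)/(v + √(2*v)) = (-8 + v)/(v + √2*√v))
U(h) = -h/6 - h²/6 - h*(-8 + h)/(6*(h + √2*√h)) (U(h) = -((h² + ((-8 + h)/(h + √2*√h))*h) + h)/6 = -((h² + h*(-8 + h)/(h + √2*√h)) + h)/6 = -(h + h² + h*(-8 + h)/(h + √2*√h))/6 = -h/6 - h²/6 - h*(-8 + h)/(6*(h + √2*√h)))
U(10 + 8*4) - 420499 = -(10 + 8*4)*(-8 + (10 + 8*4) + (1 + (10 + 8*4))*((10 + 8*4) + √2*√(10 + 8*4)))/(6*(10 + 8*4) + 6*√2*√(10 + 8*4)) - 420499 = -(10 + 32)*(-8 + (10 + 32) + (1 + (10 + 32))*((10 + 32) + √2*√(10 + 32)))/(6*(10 + 32) + 6*√2*√(10 + 32)) - 420499 = -1*42*(-8 + 42 + (1 + 42)*(42 + √2*√42))/(6*42 + 6*√2*√42) - 420499 = -1*42*(-8 + 42 + 43*(42 + 2*√21))/(252 + 12*√21) - 420499 = -1*42*(-8 + 42 + (1806 + 86*√21))/(252 + 12*√21) - 420499 = -1*42*(1840 + 86*√21)/(252 + 12*√21) - 420499 = -42*(1840 + 86*√21)/(252 + 12*√21) - 420499 = -420499 - 42*(1840 + 86*√21)/(252 + 12*√21)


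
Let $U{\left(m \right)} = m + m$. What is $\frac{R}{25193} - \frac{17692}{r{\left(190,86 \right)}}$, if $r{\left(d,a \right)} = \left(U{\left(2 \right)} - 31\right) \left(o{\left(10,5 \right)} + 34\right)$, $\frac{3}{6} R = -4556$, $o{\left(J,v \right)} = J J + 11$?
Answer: $\frac{410041076}{98630595} \approx 4.1573$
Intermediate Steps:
$o{\left(J,v \right)} = 11 + J^{2}$ ($o{\left(J,v \right)} = J^{2} + 11 = 11 + J^{2}$)
$R = -9112$ ($R = 2 \left(-4556\right) = -9112$)
$U{\left(m \right)} = 2 m$
$r{\left(d,a \right)} = -3915$ ($r{\left(d,a \right)} = \left(2 \cdot 2 - 31\right) \left(\left(11 + 10^{2}\right) + 34\right) = \left(4 - 31\right) \left(\left(11 + 100\right) + 34\right) = - 27 \left(111 + 34\right) = \left(-27\right) 145 = -3915$)
$\frac{R}{25193} - \frac{17692}{r{\left(190,86 \right)}} = - \frac{9112}{25193} - \frac{17692}{-3915} = \left(-9112\right) \frac{1}{25193} - - \frac{17692}{3915} = - \frac{9112}{25193} + \frac{17692}{3915} = \frac{410041076}{98630595}$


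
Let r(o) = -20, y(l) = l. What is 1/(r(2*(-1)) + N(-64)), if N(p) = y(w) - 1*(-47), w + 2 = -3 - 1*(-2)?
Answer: 1/24 ≈ 0.041667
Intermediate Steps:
w = -3 (w = -2 + (-3 - 1*(-2)) = -2 + (-3 + 2) = -2 - 1 = -3)
N(p) = 44 (N(p) = -3 - 1*(-47) = -3 + 47 = 44)
1/(r(2*(-1)) + N(-64)) = 1/(-20 + 44) = 1/24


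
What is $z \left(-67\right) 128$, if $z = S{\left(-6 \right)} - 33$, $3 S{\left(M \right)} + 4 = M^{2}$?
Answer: $\frac{574592}{3} \approx 1.9153 \cdot 10^{5}$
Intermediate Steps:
$S{\left(M \right)} = - \frac{4}{3} + \frac{M^{2}}{3}$
$z = - \frac{67}{3}$ ($z = \left(- \frac{4}{3} + \frac{\left(-6\right)^{2}}{3}\right) - 33 = \left(- \frac{4}{3} + \frac{1}{3} \cdot 36\right) - 33 = \left(- \frac{4}{3} + 12\right) - 33 = \frac{32}{3} - 33 = - \frac{67}{3} \approx -22.333$)
$z \left(-67\right) 128 = \left(- \frac{67}{3}\right) \left(-67\right) 128 = \frac{4489}{3} \cdot 128 = \frac{574592}{3}$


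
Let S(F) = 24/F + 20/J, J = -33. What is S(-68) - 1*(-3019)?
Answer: 1693121/561 ≈ 3018.0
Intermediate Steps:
S(F) = -20/33 + 24/F (S(F) = 24/F + 20/(-33) = 24/F + 20*(-1/33) = 24/F - 20/33 = -20/33 + 24/F)
S(-68) - 1*(-3019) = (-20/33 + 24/(-68)) - 1*(-3019) = (-20/33 + 24*(-1/68)) + 3019 = (-20/33 - 6/17) + 3019 = -538/561 + 3019 = 1693121/561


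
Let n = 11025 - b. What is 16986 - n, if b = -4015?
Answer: 1946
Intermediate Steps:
n = 15040 (n = 11025 - 1*(-4015) = 11025 + 4015 = 15040)
16986 - n = 16986 - 1*15040 = 16986 - 15040 = 1946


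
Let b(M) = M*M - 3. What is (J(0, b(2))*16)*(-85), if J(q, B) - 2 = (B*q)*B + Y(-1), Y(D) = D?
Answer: -1360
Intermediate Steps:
b(M) = -3 + M² (b(M) = M² - 3 = -3 + M²)
J(q, B) = 1 + q*B² (J(q, B) = 2 + ((B*q)*B - 1) = 2 + (q*B² - 1) = 2 + (-1 + q*B²) = 1 + q*B²)
(J(0, b(2))*16)*(-85) = ((1 + 0*(-3 + 2²)²)*16)*(-85) = ((1 + 0*(-3 + 4)²)*16)*(-85) = ((1 + 0*1²)*16)*(-85) = ((1 + 0*1)*16)*(-85) = ((1 + 0)*16)*(-85) = (1*16)*(-85) = 16*(-85) = -1360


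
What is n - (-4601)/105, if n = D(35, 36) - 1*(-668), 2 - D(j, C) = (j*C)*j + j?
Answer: -4559224/105 ≈ -43421.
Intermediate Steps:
D(j, C) = 2 - j - C*j² (D(j, C) = 2 - ((j*C)*j + j) = 2 - ((C*j)*j + j) = 2 - (C*j² + j) = 2 - (j + C*j²) = 2 + (-j - C*j²) = 2 - j - C*j²)
n = -43465 (n = (2 - 1*35 - 1*36*35²) - 1*(-668) = (2 - 35 - 1*36*1225) + 668 = (2 - 35 - 44100) + 668 = -44133 + 668 = -43465)
n - (-4601)/105 = -43465 - (-4601)/105 = -43465 - 1*(-4601/105) = -43465 + 4601/105 = -4559224/105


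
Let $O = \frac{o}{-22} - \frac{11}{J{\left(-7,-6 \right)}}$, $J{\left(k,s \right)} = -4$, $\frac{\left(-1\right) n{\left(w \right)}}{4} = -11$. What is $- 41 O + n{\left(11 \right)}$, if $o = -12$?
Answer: $- \frac{4009}{44} \approx -91.114$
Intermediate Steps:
$n{\left(w \right)} = 44$ ($n{\left(w \right)} = \left(-4\right) \left(-11\right) = 44$)
$O = \frac{145}{44}$ ($O = - \frac{12}{-22} - \frac{11}{-4} = \left(-12\right) \left(- \frac{1}{22}\right) - - \frac{11}{4} = \frac{6}{11} + \frac{11}{4} = \frac{145}{44} \approx 3.2955$)
$- 41 O + n{\left(11 \right)} = \left(-41\right) \frac{145}{44} + 44 = - \frac{5945}{44} + 44 = - \frac{4009}{44}$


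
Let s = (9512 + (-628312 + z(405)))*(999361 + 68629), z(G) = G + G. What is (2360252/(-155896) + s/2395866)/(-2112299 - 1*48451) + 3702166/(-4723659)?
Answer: -350980393861702413529/534826435711200548500 ≈ -0.65625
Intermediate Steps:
z(G) = 2*G
s = -660007140100 (s = (9512 + (-628312 + 2*405))*(999361 + 68629) = (9512 + (-628312 + 810))*1067990 = (9512 - 627502)*1067990 = -617990*1067990 = -660007140100)
(2360252/(-155896) + s/2395866)/(-2112299 - 1*48451) + 3702166/(-4723659) = (2360252/(-155896) - 660007140100/2395866)/(-2112299 - 1*48451) + 3702166/(-4723659) = (2360252*(-1/155896) - 660007140100*1/2395866)/(-2112299 - 48451) + 3702166*(-1/4723659) = (-590063/38974 - 30000324550/108903)/(-2160750) - 3702166/4723659 = -1169296908642589/4244385522*(-1/2160750) - 3702166/4723659 = 1169296908642589/9171056016661500 - 3702166/4723659 = -350980393861702413529/534826435711200548500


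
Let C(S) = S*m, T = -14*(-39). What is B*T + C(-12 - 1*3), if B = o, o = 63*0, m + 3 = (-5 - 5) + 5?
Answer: 120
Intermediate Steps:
T = 546
m = -8 (m = -3 + ((-5 - 5) + 5) = -3 + (-10 + 5) = -3 - 5 = -8)
o = 0
C(S) = -8*S (C(S) = S*(-8) = -8*S)
B = 0
B*T + C(-12 - 1*3) = 0*546 - 8*(-12 - 1*3) = 0 - 8*(-12 - 3) = 0 - 8*(-15) = 0 + 120 = 120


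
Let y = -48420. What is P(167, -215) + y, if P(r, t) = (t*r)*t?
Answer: 7671155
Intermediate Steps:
P(r, t) = r*t**2 (P(r, t) = (r*t)*t = r*t**2)
P(167, -215) + y = 167*(-215)**2 - 48420 = 167*46225 - 48420 = 7719575 - 48420 = 7671155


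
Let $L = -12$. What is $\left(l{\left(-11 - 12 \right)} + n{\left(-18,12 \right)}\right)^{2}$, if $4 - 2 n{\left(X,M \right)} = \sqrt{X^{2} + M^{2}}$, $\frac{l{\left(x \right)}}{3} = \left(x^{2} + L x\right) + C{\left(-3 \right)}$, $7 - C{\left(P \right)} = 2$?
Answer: $5914741 - 14592 \sqrt{13} \approx 5.8621 \cdot 10^{6}$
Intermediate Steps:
$C{\left(P \right)} = 5$ ($C{\left(P \right)} = 7 - 2 = 5$)
$l{\left(x \right)} = 15 - 36 x + 3 x^{2}$ ($l{\left(x \right)} = 3 \left(\left(x^{2} - 12 x\right) + 5\right) = 3 \left(5 + x^{2} - 12 x\right) = 15 - 36 x + 3 x^{2}$)
$n{\left(X,M \right)} = 2 - \frac{\sqrt{M^{2} + X^{2}}}{2}$ ($n{\left(X,M \right)} = 2 - \frac{\sqrt{X^{2} + M^{2}}}{2} = 2 - \frac{\sqrt{M^{2} + X^{2}}}{2}$)
$\left(l{\left(-11 - 12 \right)} + n{\left(-18,12 \right)}\right)^{2} = \left(\left(15 - 36 \left(-11 - 12\right) + 3 \left(-11 - 12\right)^{2}\right) + \left(2 - \frac{\sqrt{12^{2} + \left(-18\right)^{2}}}{2}\right)\right)^{2} = \left(\left(15 - 36 \left(-11 - 12\right) + 3 \left(-11 - 12\right)^{2}\right) + \left(2 - \frac{\sqrt{144 + 324}}{2}\right)\right)^{2} = \left(\left(15 - -828 + 3 \left(-23\right)^{2}\right) + \left(2 - \frac{\sqrt{468}}{2}\right)\right)^{2} = \left(\left(15 + 828 + 3 \cdot 529\right) + \left(2 - \frac{6 \sqrt{13}}{2}\right)\right)^{2} = \left(\left(15 + 828 + 1587\right) + \left(2 - 3 \sqrt{13}\right)\right)^{2} = \left(2430 + \left(2 - 3 \sqrt{13}\right)\right)^{2} = \left(2432 - 3 \sqrt{13}\right)^{2}$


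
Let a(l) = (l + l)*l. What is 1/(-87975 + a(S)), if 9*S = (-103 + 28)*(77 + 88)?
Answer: 1/3693275 ≈ 2.7076e-7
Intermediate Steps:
S = -1375 (S = ((-103 + 28)*(77 + 88))/9 = (-75*165)/9 = (1/9)*(-12375) = -1375)
a(l) = 2*l**2 (a(l) = (2*l)*l = 2*l**2)
1/(-87975 + a(S)) = 1/(-87975 + 2*(-1375)**2) = 1/(-87975 + 2*1890625) = 1/(-87975 + 3781250) = 1/3693275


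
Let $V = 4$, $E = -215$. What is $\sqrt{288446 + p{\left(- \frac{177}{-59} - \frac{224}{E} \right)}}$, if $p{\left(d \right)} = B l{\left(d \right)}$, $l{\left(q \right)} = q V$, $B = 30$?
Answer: $\frac{\sqrt{534233462}}{43} \approx 537.52$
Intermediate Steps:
$l{\left(q \right)} = 4 q$ ($l{\left(q \right)} = q 4 = 4 q$)
$p{\left(d \right)} = 120 d$ ($p{\left(d \right)} = 30 \cdot 4 d = 120 d$)
$\sqrt{288446 + p{\left(- \frac{177}{-59} - \frac{224}{E} \right)}} = \sqrt{288446 + 120 \left(- \frac{177}{-59} - \frac{224}{-215}\right)} = \sqrt{288446 + 120 \left(\left(-177\right) \left(- \frac{1}{59}\right) - - \frac{224}{215}\right)} = \sqrt{288446 + 120 \left(3 + \frac{224}{215}\right)} = \sqrt{288446 + 120 \cdot \frac{869}{215}} = \sqrt{288446 + \frac{20856}{43}} = \sqrt{\frac{12424034}{43}} = \frac{\sqrt{534233462}}{43}$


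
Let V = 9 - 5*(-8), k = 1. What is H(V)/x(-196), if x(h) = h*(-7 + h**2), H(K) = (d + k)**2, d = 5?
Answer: -3/627347 ≈ -4.7820e-6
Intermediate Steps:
V = 49 (V = 9 + 40 = 49)
H(K) = 36 (H(K) = (5 + 1)**2 = 6**2 = 36)
H(V)/x(-196) = 36/((-196*(-7 + (-196)**2))) = 36/((-196*(-7 + 38416))) = 36/((-196*38409)) = 36/(-7528164) = 36*(-1/7528164) = -3/627347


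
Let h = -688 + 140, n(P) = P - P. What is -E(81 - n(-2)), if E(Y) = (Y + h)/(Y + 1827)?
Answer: 467/1908 ≈ 0.24476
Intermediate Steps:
n(P) = 0
h = -548
E(Y) = (-548 + Y)/(1827 + Y) (E(Y) = (Y - 548)/(Y + 1827) = (-548 + Y)/(1827 + Y))
-E(81 - n(-2)) = -(-548 + (81 - 1*0))/(1827 + (81 - 1*0)) = -(-548 + (81 + 0))/(1827 + (81 + 0)) = -(-548 + 81)/(1827 + 81) = -(-467)/1908 = -1*(-467/1908) = 467/1908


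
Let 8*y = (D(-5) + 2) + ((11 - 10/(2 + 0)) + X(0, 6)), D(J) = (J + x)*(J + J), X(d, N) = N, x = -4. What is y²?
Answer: 169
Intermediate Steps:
D(J) = 2*J*(-4 + J) (D(J) = (J - 4)*(J + J) = (-4 + J)*(2*J) = 2*J*(-4 + J))
y = 13 (y = ((2*(-5)*(-4 - 5) + 2) + ((11 - 10/(2 + 0)) + 6))/8 = ((2*(-5)*(-9) + 2) + ((11 - 10/2) + 6))/8 = ((90 + 2) + ((11 - 10*½) + 6))/8 = (92 + ((11 - 5) + 6))/8 = (92 + (6 + 6))/8 = (92 + 12)/8 = (⅛)*104 = 13)
y² = 13² = 169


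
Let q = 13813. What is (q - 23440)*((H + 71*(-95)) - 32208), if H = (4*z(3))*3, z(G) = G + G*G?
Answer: 373614243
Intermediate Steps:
z(G) = G + G²
H = 144 (H = (4*(3*(1 + 3)))*3 = (4*(3*4))*3 = (4*12)*3 = 48*3 = 144)
(q - 23440)*((H + 71*(-95)) - 32208) = (13813 - 23440)*((144 + 71*(-95)) - 32208) = -9627*((144 - 6745) - 32208) = -9627*(-6601 - 32208) = -9627*(-38809) = 373614243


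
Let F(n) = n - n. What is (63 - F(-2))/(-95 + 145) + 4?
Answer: 263/50 ≈ 5.2600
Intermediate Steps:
F(n) = 0
(63 - F(-2))/(-95 + 145) + 4 = (63 - 1*0)/(-95 + 145) + 4 = (63 + 0)/50 + 4 = 63*(1/50) + 4 = 63/50 + 4 = 263/50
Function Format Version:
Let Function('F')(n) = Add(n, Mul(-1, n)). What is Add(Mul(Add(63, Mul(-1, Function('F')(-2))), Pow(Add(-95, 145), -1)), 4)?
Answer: Rational(263, 50) ≈ 5.2600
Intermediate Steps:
Function('F')(n) = 0
Add(Mul(Add(63, Mul(-1, Function('F')(-2))), Pow(Add(-95, 145), -1)), 4) = Add(Mul(Add(63, Mul(-1, 0)), Pow(Add(-95, 145), -1)), 4) = Add(Mul(Add(63, 0), Pow(50, -1)), 4) = Add(Mul(63, Rational(1, 50)), 4) = Add(Rational(63, 50), 4) = Rational(263, 50)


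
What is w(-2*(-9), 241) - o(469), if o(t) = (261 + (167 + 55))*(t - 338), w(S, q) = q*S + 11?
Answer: -58924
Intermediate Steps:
w(S, q) = 11 + S*q (w(S, q) = S*q + 11 = 11 + S*q)
o(t) = -163254 + 483*t (o(t) = (261 + 222)*(-338 + t) = 483*(-338 + t) = -163254 + 483*t)
w(-2*(-9), 241) - o(469) = (11 - 2*(-9)*241) - (-163254 + 483*469) = (11 + 18*241) - (-163254 + 226527) = (11 + 4338) - 1*63273 = 4349 - 63273 = -58924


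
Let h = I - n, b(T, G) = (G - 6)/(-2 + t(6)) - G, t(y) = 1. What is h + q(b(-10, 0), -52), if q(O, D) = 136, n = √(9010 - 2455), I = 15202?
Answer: 15338 - √6555 ≈ 15257.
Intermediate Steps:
n = √6555 ≈ 80.963
b(T, G) = 6 - 2*G (b(T, G) = (G - 6)/(-2 + 1) - G = (-6 + G)/(-1) - G = (-6 + G)*(-1) - G = (6 - G) - G = 6 - 2*G)
h = 15202 - √6555 ≈ 15121.
h + q(b(-10, 0), -52) = (15202 - √6555) + 136 = 15338 - √6555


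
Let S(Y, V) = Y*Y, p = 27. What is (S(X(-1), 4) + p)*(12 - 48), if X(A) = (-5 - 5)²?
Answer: -360972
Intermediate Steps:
X(A) = 100 (X(A) = (-10)² = 100)
S(Y, V) = Y²
(S(X(-1), 4) + p)*(12 - 48) = (100² + 27)*(12 - 48) = (10000 + 27)*(-36) = 10027*(-36) = -360972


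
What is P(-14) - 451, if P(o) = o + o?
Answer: -479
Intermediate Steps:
P(o) = 2*o
P(-14) - 451 = 2*(-14) - 451 = -28 - 451 = -479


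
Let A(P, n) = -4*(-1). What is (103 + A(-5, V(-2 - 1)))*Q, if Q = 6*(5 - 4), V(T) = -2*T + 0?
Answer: 642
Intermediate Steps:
V(T) = -2*T
A(P, n) = 4
Q = 6 (Q = 6*1 = 6)
(103 + A(-5, V(-2 - 1)))*Q = (103 + 4)*6 = 107*6 = 642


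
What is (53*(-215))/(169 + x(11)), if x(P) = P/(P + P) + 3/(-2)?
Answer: -11395/168 ≈ -67.827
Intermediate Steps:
x(P) = -1 (x(P) = P/((2*P)) + 3*(-1/2) = P*(1/(2*P)) - 3/2 = 1/2 - 3/2 = -1)
(53*(-215))/(169 + x(11)) = (53*(-215))/(169 - 1) = -11395/168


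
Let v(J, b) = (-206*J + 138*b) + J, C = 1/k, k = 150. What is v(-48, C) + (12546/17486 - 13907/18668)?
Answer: 40154365520027/4080358100 ≈ 9840.9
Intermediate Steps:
C = 1/150 ≈ 0.0066667
v(J, b) = -205*J + 138*b
v(-48, C) + (12546/17486 - 13907/18668) = (-205*(-48) + 138*(1/150)) + (12546/17486 - 13907/18668) = (9840 + 23/25) + (12546*(1/17486) - 13907*1/18668) = 246023/25 + (6273/8743 - 13907/18668) = 246023/25 - 4484537/163214324 = 40154365520027/4080358100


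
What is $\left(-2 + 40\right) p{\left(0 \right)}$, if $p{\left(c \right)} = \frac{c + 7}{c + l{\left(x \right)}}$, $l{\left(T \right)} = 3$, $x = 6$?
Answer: $\frac{266}{3} \approx 88.667$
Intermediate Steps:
$p{\left(c \right)} = \frac{7 + c}{3 + c}$ ($p{\left(c \right)} = \frac{c + 7}{c + 3} = \frac{7 + c}{3 + c}$)
$\left(-2 + 40\right) p{\left(0 \right)} = \left(-2 + 40\right) \frac{7 + 0}{3 + 0} = 38 \cdot \frac{1}{3} \cdot 7 = 38 \cdot \frac{7}{3} = \frac{266}{3}$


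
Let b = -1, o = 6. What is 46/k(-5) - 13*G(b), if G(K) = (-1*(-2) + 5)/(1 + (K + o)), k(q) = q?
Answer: -731/30 ≈ -24.367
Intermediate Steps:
G(K) = 7/(7 + K) (G(K) = (-1*(-2) + 5)/(1 + (K + 6)) = (2 + 5)/(1 + (6 + K)) = 7/(7 + K))
46/k(-5) - 13*G(b) = 46/(-5) - 91/(7 - 1) = 46*(-⅕) - 91/6 = -46/5 - 91/6 = -731/30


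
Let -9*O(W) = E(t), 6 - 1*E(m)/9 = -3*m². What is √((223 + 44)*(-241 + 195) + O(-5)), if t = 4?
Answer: 4*I*√771 ≈ 111.07*I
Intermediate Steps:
E(m) = 54 + 27*m² (E(m) = 54 - (-27)*m² = 54 + 27*m²)
O(W) = -54 (O(W) = -(54 + 27*4²)/9 = -(54 + 27*16)/9 = -(54 + 432)/9 = -⅑*486 = -54)
√((223 + 44)*(-241 + 195) + O(-5)) = √((223 + 44)*(-241 + 195) - 54) = √(267*(-46) - 54) = √(-12282 - 54) = √(-12336) = 4*I*√771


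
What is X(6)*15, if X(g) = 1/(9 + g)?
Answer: 1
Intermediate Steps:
X(6)*15 = 15/(9 + 6) = 15/15 = (1/15)*15 = 1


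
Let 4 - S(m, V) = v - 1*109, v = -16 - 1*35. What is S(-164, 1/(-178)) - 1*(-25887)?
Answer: 26051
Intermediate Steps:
v = -51 (v = -16 - 35 = -51)
S(m, V) = 164 (S(m, V) = 4 - (-51 - 1*109) = 4 - (-51 - 109) = 4 - 1*(-160) = 4 + 160 = 164)
S(-164, 1/(-178)) - 1*(-25887) = 164 - 1*(-25887) = 164 + 25887 = 26051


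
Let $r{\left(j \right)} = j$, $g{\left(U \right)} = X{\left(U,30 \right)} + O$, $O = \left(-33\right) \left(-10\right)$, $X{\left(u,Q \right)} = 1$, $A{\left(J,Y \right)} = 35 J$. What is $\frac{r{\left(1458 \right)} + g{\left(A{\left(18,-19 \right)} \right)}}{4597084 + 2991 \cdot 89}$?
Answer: $\frac{1789}{4863283} \approx 0.00036786$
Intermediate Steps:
$O = 330$
$g{\left(U \right)} = 331$ ($g{\left(U \right)} = 1 + 330 = 331$)
$\frac{r{\left(1458 \right)} + g{\left(A{\left(18,-19 \right)} \right)}}{4597084 + 2991 \cdot 89} = \frac{1458 + 331}{4597084 + 2991 \cdot 89} = \frac{1789}{4597084 + 266199} = \frac{1789}{4863283}$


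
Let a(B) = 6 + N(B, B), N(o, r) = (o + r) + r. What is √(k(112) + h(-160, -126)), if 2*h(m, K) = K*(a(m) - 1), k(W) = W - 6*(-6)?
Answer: √30073 ≈ 173.42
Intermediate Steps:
N(o, r) = o + 2*r
a(B) = 6 + 3*B (a(B) = 6 + (B + 2*B) = 6 + 3*B)
k(W) = 36 + W (k(W) = W + 36 = 36 + W)
h(m, K) = K*(5 + 3*m)/2 (h(m, K) = (K*((6 + 3*m) - 1))/2 = (K*(5 + 3*m))/2 = K*(5 + 3*m)/2)
√(k(112) + h(-160, -126)) = √((36 + 112) + (½)*(-126)*(5 + 3*(-160))) = √(148 + (½)*(-126)*(5 - 480)) = √(148 + (½)*(-126)*(-475)) = √(148 + 29925) = √30073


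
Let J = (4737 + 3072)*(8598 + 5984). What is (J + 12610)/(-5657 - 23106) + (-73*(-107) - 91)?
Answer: 2207488/587 ≈ 3760.6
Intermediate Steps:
J = 113870838 (J = 7809*14582 = 113870838)
(J + 12610)/(-5657 - 23106) + (-73*(-107) - 91) = (113870838 + 12610)/(-5657 - 23106) + (-73*(-107) - 91) = 113883448/(-28763) + (7811 - 91) = 113883448*(-1/28763) + 7720 = -2324152/587 + 7720 = 2207488/587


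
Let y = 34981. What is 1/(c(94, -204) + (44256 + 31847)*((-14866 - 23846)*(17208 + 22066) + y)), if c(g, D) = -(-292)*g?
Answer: -1/115702443135573 ≈ -8.6429e-15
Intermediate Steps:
c(g, D) = 292*g
1/(c(94, -204) + (44256 + 31847)*((-14866 - 23846)*(17208 + 22066) + y)) = 1/(292*94 + (44256 + 31847)*((-14866 - 23846)*(17208 + 22066) + 34981)) = 1/(27448 + 76103*(-38712*39274 + 34981)) = 1/(27448 + 76103*(-1520375088 + 34981)) = 1/(27448 + 76103*(-1520340107)) = 1/(27448 - 115702443163021) = 1/(-115702443135573) = -1/115702443135573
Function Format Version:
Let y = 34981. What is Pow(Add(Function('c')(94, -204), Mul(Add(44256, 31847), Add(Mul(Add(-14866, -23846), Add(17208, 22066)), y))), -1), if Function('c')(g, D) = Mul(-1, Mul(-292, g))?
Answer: Rational(-1, 115702443135573) ≈ -8.6429e-15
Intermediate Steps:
Function('c')(g, D) = Mul(292, g)
Pow(Add(Function('c')(94, -204), Mul(Add(44256, 31847), Add(Mul(Add(-14866, -23846), Add(17208, 22066)), y))), -1) = Pow(Add(Mul(292, 94), Mul(Add(44256, 31847), Add(Mul(Add(-14866, -23846), Add(17208, 22066)), 34981))), -1) = Pow(Add(27448, Mul(76103, Add(Mul(-38712, 39274), 34981))), -1) = Pow(Add(27448, Mul(76103, Add(-1520375088, 34981))), -1) = Pow(Add(27448, Mul(76103, -1520340107)), -1) = Pow(Add(27448, -115702443163021), -1) = Pow(-115702443135573, -1) = Rational(-1, 115702443135573)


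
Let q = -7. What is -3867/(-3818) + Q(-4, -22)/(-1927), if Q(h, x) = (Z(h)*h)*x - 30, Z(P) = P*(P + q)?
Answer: -7217047/7357286 ≈ -0.98094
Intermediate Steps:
Z(P) = P*(-7 + P) (Z(P) = P*(P - 7) = P*(-7 + P))
Q(h, x) = -30 + x*h²*(-7 + h) (Q(h, x) = ((h*(-7 + h))*h)*x - 30 = (h²*(-7 + h))*x - 30 = x*h²*(-7 + h) - 30 = -30 + x*h²*(-7 + h))
-3867/(-3818) + Q(-4, -22)/(-1927) = -3867/(-3818) + (-30 - 22*(-4)²*(-7 - 4))/(-1927) = -3867*(-1/3818) + (-30 - 22*16*(-11))*(-1/1927) = 3867/3818 + (-30 + 3872)*(-1/1927) = 3867/3818 + 3842*(-1/1927) = 3867/3818 - 3842/1927 = -7217047/7357286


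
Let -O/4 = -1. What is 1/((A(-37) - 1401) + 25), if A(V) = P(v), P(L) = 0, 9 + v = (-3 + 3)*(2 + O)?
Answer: -1/1376 ≈ -0.00072674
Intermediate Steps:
O = 4 (O = -4*(-1) = 4)
v = -9 (v = -9 + (-3 + 3)*(2 + 4) = -9 + 0*6 = -9 + 0 = -9)
A(V) = 0
1/((A(-37) - 1401) + 25) = 1/((0 - 1401) + 25) = 1/(-1401 + 25) = 1/(-1376) = -1/1376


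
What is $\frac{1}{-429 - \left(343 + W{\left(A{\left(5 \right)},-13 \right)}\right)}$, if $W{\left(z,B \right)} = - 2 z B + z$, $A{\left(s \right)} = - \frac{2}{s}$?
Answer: $- \frac{5}{3806} \approx -0.0013137$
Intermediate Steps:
$W{\left(z,B \right)} = z - 2 B z$ ($W{\left(z,B \right)} = - 2 B z + z = z - 2 B z$)
$\frac{1}{-429 - \left(343 + W{\left(A{\left(5 \right)},-13 \right)}\right)} = \frac{1}{-429 - \left(343 + - \frac{2}{5} \left(1 - -26\right)\right)} = \frac{1}{-429 - \left(343 + \left(-2\right) \frac{1}{5} \left(1 + 26\right)\right)} = \frac{1}{-429 - \left(343 - \frac{54}{5}\right)} = \frac{1}{-429 - \frac{1661}{5}} = \frac{1}{- \frac{3806}{5}} = - \frac{5}{3806}$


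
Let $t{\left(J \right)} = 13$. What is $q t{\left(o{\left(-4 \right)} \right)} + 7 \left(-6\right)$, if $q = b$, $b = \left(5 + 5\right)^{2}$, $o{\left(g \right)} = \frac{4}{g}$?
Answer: $1258$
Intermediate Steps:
$b = 100$ ($b = 10^{2} = 100$)
$q = 100$
$q t{\left(o{\left(-4 \right)} \right)} + 7 \left(-6\right) = 100 \cdot 13 + 7 \left(-6\right) = 1300 - 42 = 1258$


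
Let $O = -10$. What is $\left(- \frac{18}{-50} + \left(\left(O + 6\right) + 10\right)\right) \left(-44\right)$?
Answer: $- \frac{6996}{25} \approx -279.84$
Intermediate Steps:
$\left(- \frac{18}{-50} + \left(\left(O + 6\right) + 10\right)\right) \left(-44\right) = \left(- \frac{18}{-50} + \left(\left(-10 + 6\right) + 10\right)\right) \left(-44\right) = \left(\left(-18\right) \left(- \frac{1}{50}\right) + \left(-4 + 10\right)\right) \left(-44\right) = \left(\frac{9}{25} + 6\right) \left(-44\right) = \frac{159}{25} \left(-44\right) = - \frac{6996}{25}$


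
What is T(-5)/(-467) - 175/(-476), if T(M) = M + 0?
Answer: 12015/31756 ≈ 0.37835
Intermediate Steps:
T(M) = M
T(-5)/(-467) - 175/(-476) = -5/(-467) - 175/(-476) = -5*(-1/467) - 175*(-1/476) = 5/467 + 25/68 = 12015/31756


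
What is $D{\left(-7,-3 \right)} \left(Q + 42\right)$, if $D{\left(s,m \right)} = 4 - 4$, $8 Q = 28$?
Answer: $0$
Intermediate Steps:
$Q = \frac{7}{2}$ ($Q = \frac{1}{8} \cdot 28 = \frac{7}{2} \approx 3.5$)
$D{\left(s,m \right)} = 0$ ($D{\left(s,m \right)} = 4 - 4 = 0$)
$D{\left(-7,-3 \right)} \left(Q + 42\right) = 0 \left(\frac{7}{2} + 42\right) = 0 \cdot \frac{91}{2} = 0$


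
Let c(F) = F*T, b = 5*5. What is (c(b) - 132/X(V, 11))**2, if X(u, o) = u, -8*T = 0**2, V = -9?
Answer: 1936/9 ≈ 215.11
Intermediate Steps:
T = 0 (T = -1/8*0**2 = -1/8*0 = 0)
b = 25
c(F) = 0 (c(F) = F*0 = 0)
(c(b) - 132/X(V, 11))**2 = (0 - 132/(-9))**2 = (0 - 132*(-1/9))**2 = (0 + 44/3)**2 = (44/3)**2 = 1936/9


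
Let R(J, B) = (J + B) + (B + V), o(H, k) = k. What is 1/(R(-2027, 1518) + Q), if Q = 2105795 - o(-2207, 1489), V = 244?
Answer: 1/2105559 ≈ 4.7493e-7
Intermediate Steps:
R(J, B) = 244 + J + 2*B (R(J, B) = (J + B) + (B + 244) = (B + J) + (244 + B) = 244 + J + 2*B)
Q = 2104306 (Q = 2105795 - 1*1489 = 2105795 - 1489 = 2104306)
1/(R(-2027, 1518) + Q) = 1/((244 - 2027 + 2*1518) + 2104306) = 1/((244 - 2027 + 3036) + 2104306) = 1/(1253 + 2104306) = 1/2105559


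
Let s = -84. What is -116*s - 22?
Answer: 9722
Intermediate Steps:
-116*s - 22 = -116*(-84) - 22 = 9744 - 22 = 9722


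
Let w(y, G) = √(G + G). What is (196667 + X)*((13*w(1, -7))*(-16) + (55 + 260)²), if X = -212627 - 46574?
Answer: -6204936150 + 13007072*I*√14 ≈ -6.2049e+9 + 4.8668e+7*I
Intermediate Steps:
w(y, G) = √2*√G (w(y, G) = √(2*G) = √2*√G)
X = -259201
(196667 + X)*((13*w(1, -7))*(-16) + (55 + 260)²) = (196667 - 259201)*((13*(√2*√(-7)))*(-16) + (55 + 260)²) = -62534*((13*(√2*(I*√7)))*(-16) + 315²) = -62534*((13*(I*√14))*(-16) + 99225) = -62534*((13*I*√14)*(-16) + 99225) = -62534*(-208*I*√14 + 99225) = -62534*(99225 - 208*I*√14) = -6204936150 + 13007072*I*√14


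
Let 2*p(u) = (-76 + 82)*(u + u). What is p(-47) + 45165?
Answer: 44883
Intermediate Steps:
p(u) = 6*u (p(u) = ((-76 + 82)*(u + u))/2 = (6*(2*u))/2 = (12*u)/2 = 6*u)
p(-47) + 45165 = 6*(-47) + 45165 = -282 + 45165 = 44883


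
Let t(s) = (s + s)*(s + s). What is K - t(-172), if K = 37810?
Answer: -80526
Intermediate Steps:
t(s) = 4*s² (t(s) = (2*s)*(2*s) = 4*s²)
K - t(-172) = 37810 - 4*(-172)² = 37810 - 4*29584 = 37810 - 1*118336 = 37810 - 118336 = -80526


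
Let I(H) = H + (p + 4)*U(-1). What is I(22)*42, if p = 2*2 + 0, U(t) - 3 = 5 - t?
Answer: 3948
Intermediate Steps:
U(t) = 8 - t (U(t) = 3 + (5 - t) = 8 - t)
p = 4 (p = 4 + 0 = 4)
I(H) = 72 + H (I(H) = H + (4 + 4)*(8 - 1*(-1)) = H + 8*(8 + 1) = H + 8*9 = H + 72 = 72 + H)
I(22)*42 = (72 + 22)*42 = 94*42 = 3948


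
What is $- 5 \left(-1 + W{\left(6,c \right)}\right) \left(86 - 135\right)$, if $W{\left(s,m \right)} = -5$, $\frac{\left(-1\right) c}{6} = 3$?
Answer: $-1470$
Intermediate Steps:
$c = -18$ ($c = \left(-6\right) 3 = -18$)
$- 5 \left(-1 + W{\left(6,c \right)}\right) \left(86 - 135\right) = - 5 \left(-1 - 5\right) \left(86 - 135\right) = \left(-5\right) \left(-6\right) \left(86 - 135\right) = 30 \left(-49\right) = -1470$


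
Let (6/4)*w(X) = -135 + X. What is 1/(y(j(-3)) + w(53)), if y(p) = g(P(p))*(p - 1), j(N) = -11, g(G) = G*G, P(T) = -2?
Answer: -3/308 ≈ -0.0097403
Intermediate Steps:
g(G) = G²
w(X) = -90 + 2*X/3 (w(X) = 2*(-135 + X)/3 = -90 + 2*X/3)
y(p) = -4 + 4*p (y(p) = (-2)²*(p - 1) = 4*(-1 + p) = -4 + 4*p)
1/(y(j(-3)) + w(53)) = 1/((-4 + 4*(-11)) + (-90 + (⅔)*53)) = 1/((-4 - 44) + (-90 + 106/3)) = 1/(-48 - 164/3) = 1/(-308/3) = -3/308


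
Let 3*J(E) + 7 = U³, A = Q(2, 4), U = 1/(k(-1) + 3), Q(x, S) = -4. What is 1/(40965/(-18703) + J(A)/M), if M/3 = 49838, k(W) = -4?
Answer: -4194540513/9187336327 ≈ -0.45656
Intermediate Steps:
U = -1 (U = 1/(-4 + 3) = 1/(-1) = -1)
A = -4
M = 149514 (M = 3*49838 = 149514)
J(E) = -8/3 (J(E) = -7/3 + (⅓)*(-1)³ = -7/3 + (⅓)*(-1) = -7/3 - ⅓ = -8/3)
1/(40965/(-18703) + J(A)/M) = 1/(40965/(-18703) - 8/3/149514) = 1/(40965*(-1/18703) - 8/3*1/149514) = 1/(-40965/18703 - 4/224271) = 1/(-9187336327/4194540513) = -4194540513/9187336327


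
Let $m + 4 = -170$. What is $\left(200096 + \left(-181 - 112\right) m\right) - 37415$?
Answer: $213663$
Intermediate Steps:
$m = -174$ ($m = -4 - 170 = -174$)
$\left(200096 + \left(-181 - 112\right) m\right) - 37415 = \left(200096 + \left(-181 - 112\right) \left(-174\right)\right) - 37415 = \left(200096 - -50982\right) - 37415 = \left(200096 + 50982\right) - 37415 = 251078 - 37415 = 213663$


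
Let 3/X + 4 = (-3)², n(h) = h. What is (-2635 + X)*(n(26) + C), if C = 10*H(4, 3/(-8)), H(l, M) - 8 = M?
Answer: -1346837/5 ≈ -2.6937e+5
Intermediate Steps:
H(l, M) = 8 + M
X = ⅗ (X = 3/(-4 + (-3)²) = 3/(-4 + 9) = 3/5 = 3*(⅕) = ⅗ ≈ 0.60000)
C = 305/4 (C = 10*(8 + 3/(-8)) = 10*(8 + 3*(-⅛)) = 10*(8 - 3/8) = 10*(61/8) = 305/4 ≈ 76.250)
(-2635 + X)*(n(26) + C) = (-2635 + ⅗)*(26 + 305/4) = -13172/5*409/4 = -1346837/5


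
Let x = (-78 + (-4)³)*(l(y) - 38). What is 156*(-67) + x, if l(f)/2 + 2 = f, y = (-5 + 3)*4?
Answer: -2216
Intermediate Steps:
y = -8 (y = -2*4 = -8)
l(f) = -4 + 2*f
x = 8236 (x = (-78 + (-4)³)*((-4 + 2*(-8)) - 38) = (-78 - 64)*((-4 - 16) - 38) = -142*(-20 - 38) = -142*(-58) = 8236)
156*(-67) + x = 156*(-67) + 8236 = -10452 + 8236 = -2216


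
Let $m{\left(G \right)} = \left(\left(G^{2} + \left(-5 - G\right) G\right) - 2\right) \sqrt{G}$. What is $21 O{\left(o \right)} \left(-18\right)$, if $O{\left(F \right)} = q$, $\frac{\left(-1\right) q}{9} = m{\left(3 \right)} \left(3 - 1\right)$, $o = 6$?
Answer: $- 115668 \sqrt{3} \approx -2.0034 \cdot 10^{5}$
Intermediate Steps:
$m{\left(G \right)} = \sqrt{G} \left(-2 + G^{2} + G \left(-5 - G\right)\right)$ ($m{\left(G \right)} = \left(\left(G^{2} + G \left(-5 - G\right)\right) - 2\right) \sqrt{G} = \left(-2 + G^{2} + G \left(-5 - G\right)\right) \sqrt{G} = \sqrt{G} \left(-2 + G^{2} + G \left(-5 - G\right)\right)$)
$q = 306 \sqrt{3}$ ($q = - 9 \sqrt{3} \left(-2 - 15\right) \left(3 - 1\right) = - 9 \sqrt{3} \left(-2 - 15\right) 2 = - 9 \sqrt{3} \left(-17\right) 2 = - 9 - 17 \sqrt{3} \cdot 2 = - 9 \left(- 34 \sqrt{3}\right) = 306 \sqrt{3} \approx 530.01$)
$O{\left(F \right)} = 306 \sqrt{3}$
$21 O{\left(o \right)} \left(-18\right) = 21 \cdot 306 \sqrt{3} \left(-18\right) = 6426 \sqrt{3} \left(-18\right) = - 115668 \sqrt{3}$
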